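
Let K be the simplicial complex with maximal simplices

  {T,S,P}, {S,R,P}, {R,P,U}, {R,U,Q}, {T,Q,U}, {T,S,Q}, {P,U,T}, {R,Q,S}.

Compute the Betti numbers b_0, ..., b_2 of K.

b_0 = 1, b_1 = 0, b_2 = 1.

Fix the vertex order P < Q < R < S < T < U and write every simplex with vertices in increasing order. Then dim K = 2 and the simplices of K are:

  0-simplices (6): P, Q, R, S, T, U
  1-simplices (12): PR, PS, PT, PU, QR, QS, QT, QU, RS, RU, ST, TU
  2-simplices (8): PRS, PRU, PST, PTU, QRS, QRU, QST, QTU

giving chain groups C_0 ≅ Z^6, C_1 ≅ Z^12, C_2 ≅ Z^8.

∂_1: C_1 → C_0 sends each edge [p,q] (with p < q) to q − p.
The resulting 6×12 matrix has rank 5, and its Smith normal form has invariant factors (1,1,1,1,1).

∂_2: C_2 → C_1 maps a triangle to the signed sum of its edges. For instance
  ∂PST = ST − PT + PS,
  ∂QRU = RU − QU + QR.
As a 12×8 matrix over Z this has rank 7, with invariant factors (1,1,1,1,1,1,1).

From H_k ≅ ker(∂_k) / im(∂_{k+1}) we obtain:

  H_0: rank C_0 − rank ∂_1 = 6 − 5 = 1, and the invariant factors of ∂_1 are all 1, so H_0 ≅ Z.
  H_1: rank ker ∂_1 − rank ∂_2 = (12 − 5) − 7 = 0, and the invariant factors of ∂_2 are all 1, so H_1 ≅ 0.
  H_2: rank ker ∂_2 − rank ∂_3 = (8 − 7) − 0 = 1, and there is no ∂_3, so H_2 ≅ Z.

Hence the Betti numbers are b_0 = 1, b_1 = 0, b_2 = 1.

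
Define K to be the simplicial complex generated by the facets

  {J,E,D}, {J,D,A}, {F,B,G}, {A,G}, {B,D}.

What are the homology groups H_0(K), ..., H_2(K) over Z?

H_0 = Z,  H_1 = Z,  H_2 = 0.

Fix the vertex order A < B < D < E < F < G < J and write every simplex with vertices in increasing order. Then dim K = 2 and the simplices of K are:

  0-simplices (7): A, B, D, E, F, G, J
  1-simplices (10): AD, AG, AJ, BD, BF, BG, DE, DJ, EJ, FG
  2-simplices (3): ADJ, BFG, DEJ

so the chain groups are C_0 ≅ Z^7, C_1 ≅ Z^10, C_2 ≅ Z^3.

Boundary ∂_1: C_1 → C_0 is given by ∂[p,q] = [q] − [p]. For instance
  ∂AD = D − A.
This gives a 7×10 integer matrix of rank 6; reducing to Smith normal form yields diagonal entries (1,1,1,1,1,1).

The boundary map ∂_2: C_2 → C_1 acts by ∂[p,q,r] = [q,r] − [p,r] + [p,q]. For instance
  ∂DEJ = EJ − DJ + DE,
  ∂BFG = FG − BG + BF.
The 10×3 boundary matrix has rank 3 and Smith normal form diag(1,1,1).

Now H_k = ker ∂_k / im ∂_{k+1}, so:

  H_0: rank C_0 − rank ∂_1 = 7 − 6 = 1, and the invariant factors of ∂_1 are all 1, so H_0 = Z.
  H_1: rank ker ∂_1 − rank ∂_2 = (10 − 6) − 3 = 1, and the invariant factors of ∂_2 are all 1, so H_1 = Z.
  H_2: rank ker ∂_2 − rank ∂_3 = (3 − 3) − 0 = 0, and there is no ∂_3, so H_2 = 0.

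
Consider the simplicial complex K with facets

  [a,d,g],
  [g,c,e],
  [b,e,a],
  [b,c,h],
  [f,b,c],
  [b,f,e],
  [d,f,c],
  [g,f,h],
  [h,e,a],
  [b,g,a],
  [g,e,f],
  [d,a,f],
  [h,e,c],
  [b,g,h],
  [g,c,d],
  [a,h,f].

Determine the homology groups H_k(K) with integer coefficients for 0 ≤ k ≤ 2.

We work with the vertex ordering a < b < c < d < e < f < g < h. The simplices of K, each written with vertices in increasing order, are:

  0-simplices (8): a, b, c, d, e, f, g, h
  1-simplices (24): ab, ad, ae, af, ag, ah, bc, be, bf, bg, bh, cd, ce, cf, cg, ch, df, dg, ef, eg, eh, fg, fh, gh
  2-simplices (16): abe, abg, adf, adg, aeh, afh, bcf, bch, bef, bgh, cdf, cdg, ceg, ceh, efg, fgh

Hence C_0 ≅ Z^8, C_1 ≅ Z^24, C_2 ≅ Z^16.

The boundary map ∂_1: C_1 → C_0 sends each edge [p,q] (with p < q) to q − p.
The resulting 8×24 matrix has rank 7, and its Smith normal form has invariant factors (1,1,1,1,1,1,1).

Boundary ∂_2: C_2 → C_1 sends each 2-simplex [p,q,r] to [q,r] − [p,r] + [p,q]. For instance
  ∂abg = bg − ag + ab,
  ∂bch = ch − bh + bc.
The 24×16 boundary matrix has rank 15 and Smith normal form diag(1,1,1,1,1,1,1,1,1,1,1,1,1,1,1).

Now H_k = ker ∂_k / im ∂_{k+1}, so:

  H_0: rank C_0 − rank ∂_1 = 8 − 7 = 1, and the invariant factors of ∂_1 are all 1, so H_0 ≅ Z.
  H_1: rank ker ∂_1 − rank ∂_2 = (24 − 7) − 15 = 2, and the invariant factors of ∂_2 are all 1, so H_1 ≅ Z^2.
  H_2: rank ker ∂_2 − rank ∂_3 = (16 − 15) − 0 = 1, and there is no ∂_3, so H_2 ≅ Z.

H_0 = Z,  H_1 = Z^2,  H_2 = Z.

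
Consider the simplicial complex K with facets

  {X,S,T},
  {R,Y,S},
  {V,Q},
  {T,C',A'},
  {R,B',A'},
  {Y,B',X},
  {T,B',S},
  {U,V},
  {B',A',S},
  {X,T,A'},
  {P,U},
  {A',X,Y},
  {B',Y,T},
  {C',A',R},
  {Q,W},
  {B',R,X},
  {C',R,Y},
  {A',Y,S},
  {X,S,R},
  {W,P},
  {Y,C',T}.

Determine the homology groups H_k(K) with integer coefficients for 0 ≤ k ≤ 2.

Take the total order P < Q < R < S < T < U < V < W < X < Y < A' < B' < C' on the vertex set. Then K (dimension 2) consists of the simplices:

  0-simplices (13): [P], [Q], [R], [S], [T], [U], [V], [W], [X], [Y], [A'], [B'], [C']
  1-simplices (29): (29 of them)
  2-simplices (16): [R,S,X], [R,S,Y], [R,X,B'], [R,Y,C'], [R,A',B'], [R,A',C'], [S,T,X], [S,T,B'], [S,Y,A'], [S,A',B'], [T,X,A'], [T,Y,B'], [T,Y,C'], [T,A',C'], [X,Y,A'], [X,Y,B']

so the chain groups are C_0 ≅ Z^13, C_1 ≅ Z^29, C_2 ≅ Z^16.

The boundary map ∂_1: C_1 → C_0 is given by ∂[p,q] = [q] − [p].
This gives a 13×29 integer matrix of rank 11; reducing to Smith normal form yields diagonal entries (1,1,1,1,1,1,1,1,1,1,1).

Boundary ∂_2: C_2 → C_1 maps a triangle to the signed sum of its edges. For instance
  ∂[S,T,X] = [T,X] − [S,X] + [S,T],
  ∂[R,A',B'] = [A',B'] − [R,B'] + [R,A'].
This gives a 29×16 integer matrix of rank 15; reducing to Smith normal form yields diagonal entries (1,1,1,1,1,1,1,1,1,1,1,1,1,1,1).

From H_k ≅ ker(∂_k) / im(∂_{k+1}) we obtain:

  H_0: rank C_0 − rank ∂_1 = 13 − 11 = 2, and the invariant factors of ∂_1 are all 1, so H_0 = Z^2.
  H_1: rank ker ∂_1 − rank ∂_2 = (29 − 11) − 15 = 3, and the invariant factors of ∂_2 are all 1, so H_1 = Z^3.
  H_2: rank ker ∂_2 − rank ∂_3 = (16 − 15) − 0 = 1, and there is no ∂_3, so H_2 = Z.

H_0 = Z^2,  H_1 = Z^3,  H_2 = Z.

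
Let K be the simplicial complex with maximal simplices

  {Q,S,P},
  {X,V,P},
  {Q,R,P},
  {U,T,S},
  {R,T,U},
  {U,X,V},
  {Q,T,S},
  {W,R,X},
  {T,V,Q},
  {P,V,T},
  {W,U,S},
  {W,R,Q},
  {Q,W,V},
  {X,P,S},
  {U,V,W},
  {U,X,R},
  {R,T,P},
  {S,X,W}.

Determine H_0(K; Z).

Take the total order P < Q < R < S < T < U < V < W < X on the vertex set. Then K (dimension 2) consists of the simplices:

  0-simplices (9): P, Q, R, S, T, U, V, W, X
  1-simplices (27): PQ, PR, PS, PT, PV, PX, QR, QS, QT, QV, QW, RT, RU, RW, RX, ST, SU, SW, SX, TU, TV, UV, UW, UX, VW, VX, WX
  2-simplices (18): PQR, PQS, PRT, PSX, PTV, PVX, QRW, QST, QTV, QVW, RTU, RUX, RWX, STU, SUW, SWX, UVW, UVX

Hence C_0 ≅ Z^9, C_1 ≅ Z^27, C_2 ≅ Z^18.

The boundary map ∂_1: C_1 → C_0 sends each edge [p,q] (with p < q) to q − p. For instance
  ∂PR = R − P.
The 9×27 boundary matrix has rank 8 and Smith normal form diag(1,1,1,1,1,1,1,1).

∂_2: C_2 → C_1 maps a triangle to the signed sum of its edges. For instance
  ∂UVX = VX − UX + UV,
  ∂PQR = QR − PR + PQ.
The resulting 27×18 matrix has rank 18, and its Smith normal form has invariant factors (1,1,1,1,1,1,1,1,1,1,1,1,1,1,1,1,1,2).

Now H_k = ker ∂_k / im ∂_{k+1}, so:

  H_0: rank C_0 − rank ∂_1 = 9 − 8 = 1, and the invariant factors of ∂_1 are all 1, so H_0 ≅ Z.

H_0 ≅ Z.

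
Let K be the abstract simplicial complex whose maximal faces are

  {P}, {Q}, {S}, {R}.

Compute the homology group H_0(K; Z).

H_0 = Z^4.

We work with the vertex ordering P < Q < R < S. The simplices of K, each written with vertices in increasing order, are:

  0-simplices (4): P, Q, R, S

so the chain groups are C_0 ≅ Z^4.

Now H_k = ker ∂_k / im ∂_{k+1}, so:

  H_0: rank C_0 − rank ∂_1 = 4 − 0 = 4, and there is no ∂_1, so H_0 ≅ Z^4.

(K is a triangulation of a set of 4 points.)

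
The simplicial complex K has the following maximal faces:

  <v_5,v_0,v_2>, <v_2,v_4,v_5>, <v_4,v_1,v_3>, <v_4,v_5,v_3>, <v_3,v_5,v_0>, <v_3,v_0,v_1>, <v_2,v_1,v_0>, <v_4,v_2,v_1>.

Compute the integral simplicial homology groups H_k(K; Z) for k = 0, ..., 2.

H_0 ≅ Z,  H_1 = 0,  H_2 ≅ Z.

Order the vertices as v_0 < v_1 < v_2 < v_3 < v_4 < v_5. Listing each simplex with vertices in this order, K has dimension 2 with simplices:

  0-simplices (6): [v_0], [v_1], [v_2], [v_3], [v_4], [v_5]
  1-simplices (12): [v_0,v_1], [v_0,v_2], [v_0,v_3], [v_0,v_5], [v_1,v_2], [v_1,v_3], [v_1,v_4], [v_2,v_4], [v_2,v_5], [v_3,v_4], [v_3,v_5], [v_4,v_5]
  2-simplices (8): [v_0,v_1,v_2], [v_0,v_1,v_3], [v_0,v_2,v_5], [v_0,v_3,v_5], [v_1,v_2,v_4], [v_1,v_3,v_4], [v_2,v_4,v_5], [v_3,v_4,v_5]

giving chain groups C_0 ≅ Z^6, C_1 ≅ Z^12, C_2 ≅ Z^8.

The boundary map ∂_1: C_1 → C_0 maps an edge to its endpoints' difference, ∂[p,q] = q − p.
As a 6×12 matrix over Z this has rank 5, with invariant factors (1,1,1,1,1).

∂_2: C_2 → C_1 sends each 2-simplex [p,q,r] to [q,r] − [p,r] + [p,q]. For instance
  ∂[v_0,v_2,v_5] = [v_2,v_5] − [v_0,v_5] + [v_0,v_2],
  ∂[v_2,v_4,v_5] = [v_4,v_5] − [v_2,v_5] + [v_2,v_4].
The 12×8 boundary matrix has rank 7 and Smith normal form diag(1,1,1,1,1,1,1).

Computing H_k = (kernel of ∂_k) / (image of ∂_{k+1}):

  H_0: rank C_0 − rank ∂_1 = 6 − 5 = 1, and the invariant factors of ∂_1 are all 1, so H_0 ≅ Z.
  H_1: rank ker ∂_1 − rank ∂_2 = (12 − 5) − 7 = 0, and the invariant factors of ∂_2 are all 1, so H_1 ≅ 0.
  H_2: rank ker ∂_2 − rank ∂_3 = (8 − 7) − 0 = 1, and there is no ∂_3, so H_2 ≅ Z.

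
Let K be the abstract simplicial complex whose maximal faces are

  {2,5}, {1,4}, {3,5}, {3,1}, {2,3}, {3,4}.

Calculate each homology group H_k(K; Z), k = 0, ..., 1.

H_0 = Z,  H_1 = Z^2.

K has 5 vertices, 6 edges.
rank ∂_0 = 0, rank ∂_1 = 4 ⇒ b_0 = 5 − 0 − 4 = 1; all invariant factors of ∂_1 are 1 so no torsion. So H_0 = Z.
rank ∂_1 = 4, rank ∂_2 = 0 ⇒ b_1 = 6 − 4 − 0 = 2. So H_1 = Z^2.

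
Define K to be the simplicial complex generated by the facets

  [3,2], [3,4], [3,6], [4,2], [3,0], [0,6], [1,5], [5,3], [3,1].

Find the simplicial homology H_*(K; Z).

We work with the vertex ordering 0 < 1 < 2 < 3 < 4 < 5 < 6. The simplices of K, each written with vertices in increasing order, are:

  0-simplices (7): [0], [1], [2], [3], [4], [5], [6]
  1-simplices (9): [0,3], [0,6], [1,3], [1,5], [2,3], [2,4], [3,4], [3,5], [3,6]

Hence C_0 ≅ Z^7, C_1 ≅ Z^9.

∂_1: C_1 → C_0 sends each edge [p,q] (with p < q) to q − p. For instance
  ∂[0,6] = [6] − [0].
This gives a 7×9 integer matrix of rank 6; reducing to Smith normal form yields diagonal entries (1,1,1,1,1,1).

Now H_k = ker ∂_k / im ∂_{k+1}, so:

  H_0: rank C_0 − rank ∂_1 = 7 − 6 = 1, and the invariant factors of ∂_1 are all 1, so H_0 = Z.
  H_1: rank ker ∂_1 − rank ∂_2 = (9 − 6) − 0 = 3, and there is no ∂_2, so H_1 = Z^3.

H_0 ≅ Z,  H_1 ≅ Z^3.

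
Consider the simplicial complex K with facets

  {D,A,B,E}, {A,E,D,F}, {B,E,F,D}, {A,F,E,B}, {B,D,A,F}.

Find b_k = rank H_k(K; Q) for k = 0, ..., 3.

Take the total order A < B < D < E < F on the vertex set. Then K (dimension 3) consists of the simplices:

  0-simplices (5): A, B, D, E, F
  1-simplices (10): AB, AD, AE, AF, BD, BE, BF, DE, DF, EF
  2-simplices (10): ABD, ABE, ABF, ADE, ADF, AEF, BDE, BDF, BEF, DEF
  3-simplices (5): ABDE, ABDF, ABEF, ADEF, BDEF

giving chain groups C_0 ≅ Z^5, C_1 ≅ Z^10, C_2 ≅ Z^10, C_3 ≅ Z^5.

∂_1: C_1 → C_0 sends each edge [p,q] (with p < q) to q − p.
The 5×10 boundary matrix has rank 4 and Smith normal form diag(1,1,1,1).

∂_2: C_2 → C_1 sends each 2-simplex [p,q,r] to [q,r] − [p,r] + [p,q]. For instance
  ∂ABF = BF − AF + AB,
  ∂BDE = DE − BE + BD.
The 10×10 boundary matrix has rank 6 and Smith normal form diag(1,1,1,1,1,1).

∂_3: C_3 → C_2 sends each 3-simplex σ to the alternating sum Σ_i (−1)^i (σ with its i-th vertex removed). For instance
  ∂BDEF = DEF − BEF + BDF − BDE,
  ∂ADEF = DEF − AEF + ADF − ADE.
The resulting 10×5 matrix has rank 4, and its Smith normal form has invariant factors (1,1,1,1).

Reading off H_k = ker ∂_k / im ∂_{k+1}:

  H_0: rank C_0 − rank ∂_1 = 5 − 4 = 1, and the invariant factors of ∂_1 are all 1, so H_0 = Z.
  H_1: rank ker ∂_1 − rank ∂_2 = (10 − 4) − 6 = 0, and the invariant factors of ∂_2 are all 1, so H_1 = 0.
  H_2: rank ker ∂_2 − rank ∂_3 = (10 − 6) − 4 = 0, and the invariant factors of ∂_3 are all 1, so H_2 = 0.
  H_3: rank ker ∂_3 − rank ∂_4 = (5 − 4) − 0 = 1, and there is no ∂_4, so H_3 = Z.

As a check, the Euler characteristic is 5 − 10 + 10 − 5 = 0, which agrees with 1 − 0 + 0 − 1 = 0.
(K is a triangulation of the 3-sphere S^3.)

Hence the Betti numbers are b_0 = 1, b_1 = 0, b_2 = 0, b_3 = 1.

b_0 = 1, b_1 = 0, b_2 = 0, b_3 = 1.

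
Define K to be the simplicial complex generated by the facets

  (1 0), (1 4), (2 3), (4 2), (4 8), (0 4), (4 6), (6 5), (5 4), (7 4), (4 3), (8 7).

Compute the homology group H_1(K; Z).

H_1 ≅ Z^4.

Take the total order 0 < 1 < 2 < 3 < 4 < 5 < 6 < 7 < 8 on the vertex set. Then K (dimension 1) consists of the simplices:

  0-simplices (9): [0], [1], [2], [3], [4], [5], [6], [7], [8]
  1-simplices (12): [0,1], [0,4], [1,4], [2,3], [2,4], [3,4], [4,5], [4,6], [4,7], [4,8], [5,6], [7,8]

Hence C_0 ≅ Z^9, C_1 ≅ Z^12.

The boundary map ∂_1: C_1 → C_0 maps an edge to its endpoints' difference, ∂[p,q] = q − p.
The resulting 9×12 matrix has rank 8, and its Smith normal form has invariant factors (1,1,1,1,1,1,1,1).

Reading off H_k = ker ∂_k / im ∂_{k+1}:

  H_1: rank ker ∂_1 − rank ∂_2 = (12 − 8) − 0 = 4, and there is no ∂_2, so H_1 ≅ Z^4.

(K is a triangulation of a wedge of 4 circles.)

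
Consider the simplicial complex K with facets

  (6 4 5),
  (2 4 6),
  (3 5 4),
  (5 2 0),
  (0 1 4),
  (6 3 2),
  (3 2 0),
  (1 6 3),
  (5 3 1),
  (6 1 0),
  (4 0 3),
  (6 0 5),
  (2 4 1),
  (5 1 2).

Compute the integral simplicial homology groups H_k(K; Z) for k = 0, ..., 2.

We work with the vertex ordering 0 < 1 < 2 < 3 < 4 < 5 < 6. The simplices of K, each written with vertices in increasing order, are:

  0-simplices (7): [0], [1], [2], [3], [4], [5], [6]
  1-simplices (21): [0,1], [0,2], [0,3], [0,4], [0,5], [0,6], [1,2], [1,3], [1,4], [1,5], [1,6], [2,3], [2,4], [2,5], [2,6], [3,4], [3,5], [3,6], [4,5], [4,6], [5,6]
  2-simplices (14): [0,1,4], [0,1,6], [0,2,3], [0,2,5], [0,3,4], [0,5,6], [1,2,4], [1,2,5], [1,3,5], [1,3,6], [2,3,6], [2,4,6], [3,4,5], [4,5,6]

Hence C_0 ≅ Z^7, C_1 ≅ Z^21, C_2 ≅ Z^14.

The boundary map ∂_1: C_1 → C_0 maps an edge to its endpoints' difference, ∂[p,q] = q − p. For instance
  ∂[0,4] = [4] − [0].
The resulting 7×21 matrix has rank 6, and its Smith normal form has invariant factors (1,1,1,1,1,1).

The boundary map ∂_2: C_2 → C_1 acts by ∂[p,q,r] = [q,r] − [p,r] + [p,q]. For instance
  ∂[0,5,6] = [5,6] − [0,6] + [0,5],
  ∂[2,3,6] = [3,6] − [2,6] + [2,3].
The 21×14 boundary matrix has rank 13 and Smith normal form diag(1,1,1,1,1,1,1,1,1,1,1,1,1).

From H_k ≅ ker(∂_k) / im(∂_{k+1}) we obtain:

  H_0: rank C_0 − rank ∂_1 = 7 − 6 = 1, and the invariant factors of ∂_1 are all 1, so H_0 ≅ Z.
  H_1: rank ker ∂_1 − rank ∂_2 = (21 − 6) − 13 = 2, and the invariant factors of ∂_2 are all 1, so H_1 ≅ Z^2.
  H_2: rank ker ∂_2 − rank ∂_3 = (14 − 13) − 0 = 1, and there is no ∂_3, so H_2 ≅ Z.

As a check, the Euler characteristic is 7 − 21 + 14 = 0, which agrees with 1 − 2 + 1 = 0.

H_0 ≅ Z,  H_1 ≅ Z^2,  H_2 ≅ Z.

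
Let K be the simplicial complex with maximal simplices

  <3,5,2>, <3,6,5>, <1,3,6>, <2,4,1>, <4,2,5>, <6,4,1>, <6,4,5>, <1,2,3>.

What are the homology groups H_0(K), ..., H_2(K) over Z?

H_0 ≅ Z,  H_1 = 0,  H_2 ≅ Z.

Take the total order 1 < 2 < 3 < 4 < 5 < 6 on the vertex set. Then K (dimension 2) consists of the simplices:

  0-simplices (6): [1], [2], [3], [4], [5], [6]
  1-simplices (12): [1,2], [1,3], [1,4], [1,6], [2,3], [2,4], [2,5], [3,5], [3,6], [4,5], [4,6], [5,6]
  2-simplices (8): [1,2,3], [1,2,4], [1,3,6], [1,4,6], [2,3,5], [2,4,5], [3,5,6], [4,5,6]

giving chain groups C_0 ≅ Z^6, C_1 ≅ Z^12, C_2 ≅ Z^8.

The boundary map ∂_1: C_1 → C_0 is given by ∂[p,q] = [q] − [p]. For instance
  ∂[4,5] = [5] − [4].
As a 6×12 matrix over Z this has rank 5, with invariant factors (1,1,1,1,1).

The boundary map ∂_2: C_2 → C_1 sends each 2-simplex [p,q,r] to [q,r] − [p,r] + [p,q]. For instance
  ∂[1,2,4] = [2,4] − [1,4] + [1,2],
  ∂[2,4,5] = [4,5] − [2,5] + [2,4].
This gives a 12×8 integer matrix of rank 7; reducing to Smith normal form yields diagonal entries (1,1,1,1,1,1,1).

Reading off H_k = ker ∂_k / im ∂_{k+1}:

  H_0: rank C_0 − rank ∂_1 = 6 − 5 = 1, and the invariant factors of ∂_1 are all 1, so H_0 ≅ Z.
  H_1: rank ker ∂_1 − rank ∂_2 = (12 − 5) − 7 = 0, and the invariant factors of ∂_2 are all 1, so H_1 ≅ 0.
  H_2: rank ker ∂_2 − rank ∂_3 = (8 − 7) − 0 = 1, and there is no ∂_3, so H_2 ≅ Z.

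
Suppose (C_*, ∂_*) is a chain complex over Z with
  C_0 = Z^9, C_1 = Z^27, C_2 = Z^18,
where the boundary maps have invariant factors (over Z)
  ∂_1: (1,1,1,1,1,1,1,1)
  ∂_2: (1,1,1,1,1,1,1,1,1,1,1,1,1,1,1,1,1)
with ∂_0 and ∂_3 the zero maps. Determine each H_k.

H_0 ≅ Z,  H_1 ≅ Z^2,  H_2 ≅ Z.

H_0: b_0 = 9 − 0 − 8 = 1; torsion from ∂_1 factors > 1: none. So H_0 ≅ Z.
H_1: b_1 = 27 − 8 − 17 = 2; torsion from ∂_2 factors > 1: none. So H_1 ≅ Z^2.
H_2: b_2 = 18 − 17 − 0 = 1; torsion from ∂_3 factors > 1: none. So H_2 ≅ Z.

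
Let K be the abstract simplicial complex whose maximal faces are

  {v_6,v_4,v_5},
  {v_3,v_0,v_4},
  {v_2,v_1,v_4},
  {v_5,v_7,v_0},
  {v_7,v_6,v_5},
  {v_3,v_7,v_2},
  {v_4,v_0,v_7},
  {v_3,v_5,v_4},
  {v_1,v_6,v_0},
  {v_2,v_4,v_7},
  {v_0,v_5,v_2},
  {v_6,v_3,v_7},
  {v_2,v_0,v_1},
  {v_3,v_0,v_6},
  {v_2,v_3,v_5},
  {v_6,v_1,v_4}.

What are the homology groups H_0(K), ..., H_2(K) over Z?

Fix the vertex order v_0 < v_1 < v_2 < v_3 < v_4 < v_5 < v_6 < v_7 and write every simplex with vertices in increasing order. Then dim K = 2 and the simplices of K are:

  0-simplices (8): [v_0], [v_1], [v_2], [v_3], [v_4], [v_5], [v_6], [v_7]
  1-simplices (24): (24 of them)
  2-simplices (16): (16 of them)

Hence C_0 ≅ Z^8, C_1 ≅ Z^24, C_2 ≅ Z^16.

∂_1: C_1 → C_0 maps an edge to its endpoints' difference, ∂[p,q] = q − p. For instance
  ∂[v_0,v_6] = [v_6] − [v_0].
The resulting 8×24 matrix has rank 7, and its Smith normal form has invariant factors (1,1,1,1,1,1,1).

The boundary map ∂_2: C_2 → C_1 acts by ∂[p,q,r] = [q,r] − [p,r] + [p,q]. For instance
  ∂[v_0,v_3,v_6] = [v_3,v_6] − [v_0,v_6] + [v_0,v_3],
  ∂[v_3,v_4,v_5] = [v_4,v_5] − [v_3,v_5] + [v_3,v_4].
As a 24×16 matrix over Z this has rank 15, with invariant factors (1,1,1,1,1,1,1,1,1,1,1,1,1,1,1).

Computing H_k = (kernel of ∂_k) / (image of ∂_{k+1}):

  H_0: rank C_0 − rank ∂_1 = 8 − 7 = 1, and the invariant factors of ∂_1 are all 1, so H_0 ≅ Z.
  H_1: rank ker ∂_1 − rank ∂_2 = (24 − 7) − 15 = 2, and the invariant factors of ∂_2 are all 1, so H_1 ≅ Z^2.
  H_2: rank ker ∂_2 − rank ∂_3 = (16 − 15) − 0 = 1, and there is no ∂_3, so H_2 ≅ Z.

H_0 = Z,  H_1 = Z^2,  H_2 = Z.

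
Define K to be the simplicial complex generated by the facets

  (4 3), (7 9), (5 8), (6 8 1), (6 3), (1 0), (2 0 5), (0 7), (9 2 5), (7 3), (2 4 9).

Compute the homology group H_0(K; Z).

K has 10 vertices, 17 edges, 4 triangles.
rank ∂_0 = 0, rank ∂_1 = 9 ⇒ b_0 = 10 − 0 − 9 = 1; all invariant factors of ∂_1 are 1 so no torsion. So H_0 ≅ Z.

H_0 = Z.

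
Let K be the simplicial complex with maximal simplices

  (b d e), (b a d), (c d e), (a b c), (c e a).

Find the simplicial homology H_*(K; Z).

H_0 = Z,  H_1 = Z,  H_2 = 0.

Order the vertices as a < b < c < d < e. Listing each simplex with vertices in this order, K has dimension 2 with simplices:

  0-simplices (5): a, b, c, d, e
  1-simplices (10): ab, ac, ad, ae, bc, bd, be, cd, ce, de
  2-simplices (5): abc, abd, ace, bde, cde

so the chain groups are C_0 ≅ Z^5, C_1 ≅ Z^10, C_2 ≅ Z^5.

∂_1: C_1 → C_0 sends each edge [p,q] (with p < q) to q − p.
This gives a 5×10 integer matrix of rank 4; reducing to Smith normal form yields diagonal entries (1,1,1,1).

The boundary map ∂_2: C_2 → C_1 maps a triangle to the signed sum of its edges. For instance
  ∂ace = ce − ae + ac,
  ∂bde = de − be + bd.
The 10×5 boundary matrix has rank 5 and Smith normal form diag(1,1,1,1,1).

Reading off H_k = ker ∂_k / im ∂_{k+1}:

  H_0: rank C_0 − rank ∂_1 = 5 − 4 = 1, and the invariant factors of ∂_1 are all 1, so H_0 ≅ Z.
  H_1: rank ker ∂_1 − rank ∂_2 = (10 − 4) − 5 = 1, and the invariant factors of ∂_2 are all 1, so H_1 ≅ Z.
  H_2: rank ker ∂_2 − rank ∂_3 = (5 − 5) − 0 = 0, and there is no ∂_3, so H_2 ≅ 0.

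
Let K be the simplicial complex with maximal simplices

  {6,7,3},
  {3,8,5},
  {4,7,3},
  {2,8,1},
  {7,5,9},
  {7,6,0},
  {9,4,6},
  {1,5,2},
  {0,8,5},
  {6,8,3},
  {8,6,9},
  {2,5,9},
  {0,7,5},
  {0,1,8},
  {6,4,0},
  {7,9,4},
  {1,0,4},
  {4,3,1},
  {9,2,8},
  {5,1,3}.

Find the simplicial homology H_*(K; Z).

Fix the vertex order 0 < 1 < 2 < 3 < 4 < 5 < 6 < 7 < 8 < 9 and write every simplex with vertices in increasing order. Then dim K = 2 and the simplices of K are:

  0-simplices (10): [0], [1], [2], [3], [4], [5], [6], [7], [8], [9]
  1-simplices (30): (30 of them)
  2-simplices (20): (20 of them)

giving chain groups C_0 ≅ Z^10, C_1 ≅ Z^30, C_2 ≅ Z^20.

The boundary map ∂_1: C_1 → C_0 is given by ∂[p,q] = [q] − [p]. For instance
  ∂[7,9] = [9] − [7].
The 10×30 boundary matrix has rank 9 and Smith normal form diag(1,1,1,1,1,1,1,1,1).

∂_2: C_2 → C_1 maps a triangle to the signed sum of its edges. For instance
  ∂[0,5,8] = [5,8] − [0,8] + [0,5],
  ∂[1,3,5] = [3,5] − [1,5] + [1,3].
The 30×20 boundary matrix has rank 20 and Smith normal form diag(1,1,1,1,1,1,1,1,1,1,1,1,1,1,1,1,1,1,1,2).

Now H_k = ker ∂_k / im ∂_{k+1}, so:

  H_0: rank C_0 − rank ∂_1 = 10 − 9 = 1, and the invariant factors of ∂_1 are all 1, so H_0 = Z.
  H_1: rank ker ∂_1 − rank ∂_2 = (30 − 9) − 20 = 1, and ∂_2 has invariant factor 2 > 1, so H_1 = Z ⊕ Z/2Z.
  H_2: rank ker ∂_2 − rank ∂_3 = (20 − 20) − 0 = 0, and there is no ∂_3, so H_2 = 0.

(K is a triangulation of the Klein bottle.)

H_0 = Z,  H_1 = Z ⊕ Z/2Z,  H_2 = 0.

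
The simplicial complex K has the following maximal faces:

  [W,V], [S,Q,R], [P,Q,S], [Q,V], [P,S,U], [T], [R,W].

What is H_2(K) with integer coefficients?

K has 8 vertices, 10 edges, 3 triangles.
rank ∂_2 = 3, rank ∂_3 = 0 ⇒ b_2 = 3 − 3 − 0 = 0. So H_2 ≅ 0.

H_2 ≅ 0.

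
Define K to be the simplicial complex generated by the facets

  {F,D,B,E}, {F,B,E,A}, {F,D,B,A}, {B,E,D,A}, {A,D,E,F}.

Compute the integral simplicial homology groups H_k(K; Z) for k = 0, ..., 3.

We work with the vertex ordering A < B < D < E < F. The simplices of K, each written with vertices in increasing order, are:

  0-simplices (5): A, B, D, E, F
  1-simplices (10): AB, AD, AE, AF, BD, BE, BF, DE, DF, EF
  2-simplices (10): ABD, ABE, ABF, ADE, ADF, AEF, BDE, BDF, BEF, DEF
  3-simplices (5): ABDE, ABDF, ABEF, ADEF, BDEF

so the chain groups are C_0 ≅ Z^5, C_1 ≅ Z^10, C_2 ≅ Z^10, C_3 ≅ Z^5.

Boundary ∂_1: C_1 → C_0 sends each edge [p,q] (with p < q) to q − p. For instance
  ∂AF = F − A.
This gives a 5×10 integer matrix of rank 4; reducing to Smith normal form yields diagonal entries (1,1,1,1).

∂_2: C_2 → C_1 acts by ∂[p,q,r] = [q,r] − [p,r] + [p,q]. For instance
  ∂BDE = DE − BE + BD,
  ∂ABE = BE − AE + AB.
The 10×10 boundary matrix has rank 6 and Smith normal form diag(1,1,1,1,1,1).

∂_3: C_3 → C_2 sends each 3-simplex σ to the alternating sum Σ_i (−1)^i (σ with its i-th vertex removed). For instance
  ∂ABDE = BDE − ADE + ABE − ABD,
  ∂ADEF = DEF − AEF + ADF − ADE.
As a 10×5 matrix over Z this has rank 4, with invariant factors (1,1,1,1).

Reading off H_k = ker ∂_k / im ∂_{k+1}:

  H_0: rank C_0 − rank ∂_1 = 5 − 4 = 1, and the invariant factors of ∂_1 are all 1, so H_0 ≅ Z.
  H_1: rank ker ∂_1 − rank ∂_2 = (10 − 4) − 6 = 0, and the invariant factors of ∂_2 are all 1, so H_1 ≅ 0.
  H_2: rank ker ∂_2 − rank ∂_3 = (10 − 6) − 4 = 0, and the invariant factors of ∂_3 are all 1, so H_2 ≅ 0.
  H_3: rank ker ∂_3 − rank ∂_4 = (5 − 4) − 0 = 1, and there is no ∂_4, so H_3 ≅ Z.

As a check, the Euler characteristic is 5 − 10 + 10 − 5 = 0, which agrees with 1 − 0 + 0 − 1 = 0.

H_0 ≅ Z,  H_1 = 0,  H_2 = 0,  H_3 ≅ Z.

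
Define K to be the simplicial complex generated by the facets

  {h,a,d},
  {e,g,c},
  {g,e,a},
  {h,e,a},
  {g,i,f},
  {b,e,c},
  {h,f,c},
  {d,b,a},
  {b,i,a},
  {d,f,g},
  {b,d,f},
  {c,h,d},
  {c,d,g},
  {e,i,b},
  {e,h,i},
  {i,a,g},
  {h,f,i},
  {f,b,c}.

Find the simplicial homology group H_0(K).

H_0 = Z.

Order the vertices as a < b < c < d < e < f < g < h < i. Listing each simplex with vertices in this order, K has dimension 2 with simplices:

  0-simplices (9): a, b, c, d, e, f, g, h, i
  1-simplices (27): ab, ad, ae, ag, ah, ai, bc, bd, be, bf, bi, cd, ce, cf, cg, ch, df, dg, dh, eg, eh, ei, fg, fh, fi, gi, hi
  2-simplices (18): abd, abi, adh, aeg, aeh, agi, bce, bcf, bdf, bei, cdg, cdh, ceg, cfh, dfg, ehi, fgi, fhi

Hence C_0 ≅ Z^9, C_1 ≅ Z^27, C_2 ≅ Z^18.

∂_1: C_1 → C_0 maps an edge to its endpoints' difference, ∂[p,q] = q − p.
The resulting 9×27 matrix has rank 8, and its Smith normal form has invariant factors (1,1,1,1,1,1,1,1).

∂_2: C_2 → C_1 maps a triangle to the signed sum of its edges. For instance
  ∂bdf = df − bf + bd,
  ∂cdh = dh − ch + cd.
The 27×18 boundary matrix has rank 18 and Smith normal form diag(1,1,1,1,1,1,1,1,1,1,1,1,1,1,1,1,1,2).

Reading off H_k = ker ∂_k / im ∂_{k+1}:

  H_0: rank C_0 − rank ∂_1 = 9 − 8 = 1, and the invariant factors of ∂_1 are all 1, so H_0 = Z.

(K is a triangulation of the Klein bottle.)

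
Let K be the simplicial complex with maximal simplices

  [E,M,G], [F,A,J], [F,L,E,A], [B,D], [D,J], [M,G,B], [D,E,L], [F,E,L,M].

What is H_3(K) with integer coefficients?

H_3 = 0.

Fix the vertex order A < B < D < E < F < G < J < L < M and write every simplex with vertices in increasing order. Then dim K = 3 and the simplices of K are:

  0-simplices (9): A, B, D, E, F, G, J, L, M
  1-simplices (19): AE, AF, AJ, AL, BD, BG, BM, DE, DJ, DL, EF, EG, EL, EM, FJ, FL, FM, GM, LM
  2-simplices (11): AEF, AEL, AFJ, AFL, BGM, DEL, EFL, EFM, EGM, ELM, FLM
  3-simplices (2): AEFL, EFLM

so the chain groups are C_0 ≅ Z^9, C_1 ≅ Z^19, C_2 ≅ Z^11, C_3 ≅ Z^2.

The boundary map ∂_1: C_1 → C_0 maps an edge to its endpoints' difference, ∂[p,q] = q − p. For instance
  ∂GM = M − G.
This gives a 9×19 integer matrix of rank 8; reducing to Smith normal form yields diagonal entries (1,1,1,1,1,1,1,1).

The boundary map ∂_2: C_2 → C_1 sends each 2-simplex [p,q,r] to [q,r] − [p,r] + [p,q]. For instance
  ∂AEL = EL − AL + AE,
  ∂EFM = FM − EM + EF.
This gives a 19×11 integer matrix of rank 9; reducing to Smith normal form yields diagonal entries (1,1,1,1,1,1,1,1,1).

∂_3: C_3 → C_2 sends each 3-simplex σ to the alternating sum Σ_i (−1)^i (σ with its i-th vertex removed). For instance
  ∂EFLM = FLM − ELM + EFM − EFL,
  ∂AEFL = EFL − AFL + AEL − AEF.
As a 11×2 matrix over Z this has rank 2, with invariant factors (1,1).

From H_k ≅ ker(∂_k) / im(∂_{k+1}) we obtain:

  H_3: rank ker ∂_3 − rank ∂_4 = (2 − 2) − 0 = 0, and there is no ∂_4, so H_3 = 0.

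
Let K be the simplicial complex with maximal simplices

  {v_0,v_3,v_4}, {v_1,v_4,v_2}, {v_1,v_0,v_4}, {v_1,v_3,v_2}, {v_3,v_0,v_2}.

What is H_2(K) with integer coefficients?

H_2 = 0.

Take the total order v_0 < v_1 < v_2 < v_3 < v_4 on the vertex set. Then K (dimension 2) consists of the simplices:

  0-simplices (5): [v_0], [v_1], [v_2], [v_3], [v_4]
  1-simplices (10): [v_0,v_1], [v_0,v_2], [v_0,v_3], [v_0,v_4], [v_1,v_2], [v_1,v_3], [v_1,v_4], [v_2,v_3], [v_2,v_4], [v_3,v_4]
  2-simplices (5): [v_0,v_1,v_4], [v_0,v_2,v_3], [v_0,v_3,v_4], [v_1,v_2,v_3], [v_1,v_2,v_4]

so the chain groups are C_0 ≅ Z^5, C_1 ≅ Z^10, C_2 ≅ Z^5.

Boundary ∂_1: C_1 → C_0 sends each edge [p,q] (with p < q) to q − p. For instance
  ∂[v_2,v_4] = [v_4] − [v_2].
This gives a 5×10 integer matrix of rank 4; reducing to Smith normal form yields diagonal entries (1,1,1,1).

Boundary ∂_2: C_2 → C_1 sends each 2-simplex [p,q,r] to [q,r] − [p,r] + [p,q]. For instance
  ∂[v_0,v_3,v_4] = [v_3,v_4] − [v_0,v_4] + [v_0,v_3],
  ∂[v_1,v_2,v_3] = [v_2,v_3] − [v_1,v_3] + [v_1,v_2].
As a 10×5 matrix over Z this has rank 5, with invariant factors (1,1,1,1,1).

Now H_k = ker ∂_k / im ∂_{k+1}, so:

  H_2: rank ker ∂_2 − rank ∂_3 = (5 − 5) − 0 = 0, and there is no ∂_3, so H_2 ≅ 0.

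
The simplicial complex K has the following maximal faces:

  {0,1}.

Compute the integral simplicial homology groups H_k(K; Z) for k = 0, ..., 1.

H_0 ≅ Z,  H_1 = 0.

Fix the vertex order 0 < 1 and write every simplex with vertices in increasing order. Then dim K = 1 and the simplices of K are:

  0-simplices (2): [0], [1]
  1-simplices (1): [0,1]

so the chain groups are C_0 ≅ Z^2, C_1 ≅ Z^1.

Boundary ∂_1: C_1 → C_0 is given by ∂[p,q] = [q] − [p]. For instance
  ∂[0,1] = [1] − [0].
This gives a 2×1 integer matrix of rank 1; reducing to Smith normal form yields diagonal entries (1).

Computing H_k = (kernel of ∂_k) / (image of ∂_{k+1}):

  H_0: rank C_0 − rank ∂_1 = 2 − 1 = 1, and the invariant factors of ∂_1 are all 1, so H_0 = Z.
  H_1: rank ker ∂_1 − rank ∂_2 = (1 − 1) − 0 = 0, and there is no ∂_2, so H_1 = 0.

As a check, the Euler characteristic is 2 − 1 = 1, which agrees with 1 − 0 = 1.
(K is a triangulation of the 1-simplex.)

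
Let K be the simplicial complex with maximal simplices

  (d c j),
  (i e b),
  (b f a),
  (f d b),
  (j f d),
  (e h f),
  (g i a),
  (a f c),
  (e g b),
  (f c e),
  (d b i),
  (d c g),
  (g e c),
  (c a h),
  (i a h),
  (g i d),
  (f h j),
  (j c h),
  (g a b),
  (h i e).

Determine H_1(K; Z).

H_1 = Z ⊕ Z/2Z.

Fix the vertex order a < b < c < d < e < f < g < h < i < j and write every simplex with vertices in increasing order. Then dim K = 2 and the simplices of K are:

  0-simplices (10): a, b, c, d, e, f, g, h, i, j
  1-simplices (30): ab, ac, af, ag, ah, ai, bd, be, bf, bg, bi, cd, ce, cf, cg, ch, cj, df, dg, di, dj, ef, eg, eh, ei, fh, fj, gi, hi, hj
  2-simplices (20): abf, abg, acf, ach, agi, ahi, bdf, bdi, beg, bei, cdg, cdj, cef, ceg, chj, dfj, dgi, efh, ehi, fhj

so the chain groups are C_0 ≅ Z^10, C_1 ≅ Z^30, C_2 ≅ Z^20.

∂_1: C_1 → C_0 sends each edge [p,q] (with p < q) to q − p.
The resulting 10×30 matrix has rank 9, and its Smith normal form has invariant factors (1,1,1,1,1,1,1,1,1).

The boundary map ∂_2: C_2 → C_1 sends each 2-simplex [p,q,r] to [q,r] − [p,r] + [p,q]. For instance
  ∂ach = ch − ah + ac,
  ∂fhj = hj − fj + fh.
This gives a 30×20 integer matrix of rank 20; reducing to Smith normal form yields diagonal entries (1,1,1,1,1,1,1,1,1,1,1,1,1,1,1,1,1,1,1,2).

Now H_k = ker ∂_k / im ∂_{k+1}, so:

  H_1: rank ker ∂_1 − rank ∂_2 = (30 − 9) − 20 = 1, and ∂_2 has invariant factor 2 > 1, so H_1 = Z ⊕ Z/2Z.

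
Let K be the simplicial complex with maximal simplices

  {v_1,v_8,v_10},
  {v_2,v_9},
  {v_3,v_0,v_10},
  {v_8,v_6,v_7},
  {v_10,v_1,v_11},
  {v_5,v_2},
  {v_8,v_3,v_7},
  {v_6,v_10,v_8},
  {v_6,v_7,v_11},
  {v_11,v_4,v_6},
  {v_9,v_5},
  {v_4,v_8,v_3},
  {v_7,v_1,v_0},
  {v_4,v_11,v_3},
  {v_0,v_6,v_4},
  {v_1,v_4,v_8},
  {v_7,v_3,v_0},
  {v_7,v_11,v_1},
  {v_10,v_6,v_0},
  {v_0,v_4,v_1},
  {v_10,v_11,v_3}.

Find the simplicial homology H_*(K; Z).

Fix the vertex order v_0 < v_1 < v_2 < v_3 < v_4 < v_5 < v_6 < v_7 < v_8 < v_9 < v_10 < v_11 and write every simplex with vertices in increasing order. Then dim K = 2 and the simplices of K are:

  0-simplices (12): [v_0], [v_1], [v_2], [v_3], [v_4], [v_5], [v_6], [v_7], [v_8], [v_9], [v_10], [v_11]
  1-simplices (30): (30 of them)
  2-simplices (18): (18 of them)

Hence C_0 ≅ Z^12, C_1 ≅ Z^30, C_2 ≅ Z^18.

The boundary map ∂_1: C_1 → C_0 is given by ∂[p,q] = [q] − [p]. For instance
  ∂[v_6,v_10] = [v_10] − [v_6].
As a 12×30 matrix over Z this has rank 10, with invariant factors (1,1,1,1,1,1,1,1,1,1).

The boundary map ∂_2: C_2 → C_1 maps a triangle to the signed sum of its edges. For instance
  ∂[v_3,v_7,v_8] = [v_7,v_8] − [v_3,v_8] + [v_3,v_7],
  ∂[v_0,v_1,v_7] = [v_1,v_7] − [v_0,v_7] + [v_0,v_1].
The 30×18 boundary matrix has rank 17 and Smith normal form diag(1,1,1,1,1,1,1,1,1,1,1,1,1,1,1,1,1).

Computing H_k = (kernel of ∂_k) / (image of ∂_{k+1}):

  H_0: rank C_0 − rank ∂_1 = 12 − 10 = 2, and the invariant factors of ∂_1 are all 1, so H_0 ≅ Z^2.
  H_1: rank ker ∂_1 − rank ∂_2 = (30 − 10) − 17 = 3, and the invariant factors of ∂_2 are all 1, so H_1 ≅ Z^3.
  H_2: rank ker ∂_2 − rank ∂_3 = (18 − 17) − 0 = 1, and there is no ∂_3, so H_2 ≅ Z.

As a check, the Euler characteristic is 12 − 30 + 18 = 0, which agrees with 2 − 3 + 1 = 0.

H_0 = Z^2,  H_1 = Z^3,  H_2 = Z.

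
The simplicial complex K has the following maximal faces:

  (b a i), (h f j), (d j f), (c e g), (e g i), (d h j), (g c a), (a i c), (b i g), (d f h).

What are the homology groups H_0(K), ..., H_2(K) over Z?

Take the total order a < b < c < d < e < f < g < h < i < j on the vertex set. Then K (dimension 2) consists of the simplices:

  0-simplices (10): a, b, c, d, e, f, g, h, i, j
  1-simplices (18): ab, ac, ag, ai, bg, bi, ce, cg, ci, df, dh, dj, eg, ei, fh, fj, gi, hj
  2-simplices (10): abi, acg, aci, bgi, ceg, dfh, dfj, dhj, egi, fhj

so the chain groups are C_0 ≅ Z^10, C_1 ≅ Z^18, C_2 ≅ Z^10.

Boundary ∂_1: C_1 → C_0 sends each edge [p,q] (with p < q) to q − p. For instance
  ∂bg = g − b.
This gives a 10×18 integer matrix of rank 8; reducing to Smith normal form yields diagonal entries (1,1,1,1,1,1,1,1).

The boundary map ∂_2: C_2 → C_1 maps a triangle to the signed sum of its edges. For instance
  ∂bgi = gi − bi + bg,
  ∂abi = bi − ai + ab.
This gives a 18×10 integer matrix of rank 9; reducing to Smith normal form yields diagonal entries (1,1,1,1,1,1,1,1,1).

Computing H_k = (kernel of ∂_k) / (image of ∂_{k+1}):

  H_0: rank C_0 − rank ∂_1 = 10 − 8 = 2, and the invariant factors of ∂_1 are all 1, so H_0 = Z^2.
  H_1: rank ker ∂_1 − rank ∂_2 = (18 − 8) − 9 = 1, and the invariant factors of ∂_2 are all 1, so H_1 = Z.
  H_2: rank ker ∂_2 − rank ∂_3 = (10 − 9) − 0 = 1, and there is no ∂_3, so H_2 = Z.

H_0 = Z^2,  H_1 = Z,  H_2 = Z.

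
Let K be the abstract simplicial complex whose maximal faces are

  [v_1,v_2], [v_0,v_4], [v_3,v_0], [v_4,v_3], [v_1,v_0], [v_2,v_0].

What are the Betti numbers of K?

Take the total order v_0 < v_1 < v_2 < v_3 < v_4 on the vertex set. Then K (dimension 1) consists of the simplices:

  0-simplices (5): [v_0], [v_1], [v_2], [v_3], [v_4]
  1-simplices (6): [v_0,v_1], [v_0,v_2], [v_0,v_3], [v_0,v_4], [v_1,v_2], [v_3,v_4]

giving chain groups C_0 ≅ Z^5, C_1 ≅ Z^6.

Boundary ∂_1: C_1 → C_0 maps an edge to its endpoints' difference, ∂[p,q] = q − p.
The 5×6 boundary matrix has rank 4 and Smith normal form diag(1,1,1,1).

Now H_k = ker ∂_k / im ∂_{k+1}, so:

  H_0: rank C_0 − rank ∂_1 = 5 − 4 = 1, and the invariant factors of ∂_1 are all 1, so H_0 ≅ Z.
  H_1: rank ker ∂_1 − rank ∂_2 = (6 − 4) − 0 = 2, and there is no ∂_2, so H_1 ≅ Z^2.

Hence the Betti numbers are b_0 = 1, b_1 = 2.

b_0 = 1, b_1 = 2.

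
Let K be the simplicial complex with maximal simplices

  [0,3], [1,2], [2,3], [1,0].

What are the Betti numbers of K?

b_0 = 1, b_1 = 1.

K has 4 vertices, 4 edges.
rank ∂_0 = 0, rank ∂_1 = 3 ⇒ b_0 = 4 − 0 − 3 = 1; all invariant factors of ∂_1 are 1 so no torsion. So H_0 ≅ Z.
rank ∂_1 = 3, rank ∂_2 = 0 ⇒ b_1 = 4 − 3 − 0 = 1. So H_1 ≅ Z.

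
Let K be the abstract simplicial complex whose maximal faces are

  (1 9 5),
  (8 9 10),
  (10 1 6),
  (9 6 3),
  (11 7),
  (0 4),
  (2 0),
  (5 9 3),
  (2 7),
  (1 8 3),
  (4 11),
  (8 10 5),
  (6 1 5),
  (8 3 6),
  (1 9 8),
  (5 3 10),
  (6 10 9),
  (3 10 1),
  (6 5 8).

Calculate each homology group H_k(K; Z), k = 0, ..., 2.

Take the total order 0 < 1 < 2 < 3 < 4 < 5 < 6 < 7 < 8 < 9 < 10 < 11 on the vertex set. Then K (dimension 2) consists of the simplices:

  0-simplices (12): [0], [1], [2], [3], [4], [5], [6], [7], [8], [9], [10], [11]
  1-simplices (26): (26 of them)
  2-simplices (14): [1,3,8], [1,3,10], [1,5,6], [1,5,9], [1,6,10], [1,8,9], [3,5,9], [3,5,10], [3,6,8], [3,6,9], [5,6,8], [5,8,10], [6,9,10], [8,9,10]

so the chain groups are C_0 ≅ Z^12, C_1 ≅ Z^26, C_2 ≅ Z^14.

The boundary map ∂_1: C_1 → C_0 is given by ∂[p,q] = [q] − [p].
The 12×26 boundary matrix has rank 10 and Smith normal form diag(1,1,1,1,1,1,1,1,1,1).

Boundary ∂_2: C_2 → C_1 sends each 2-simplex [p,q,r] to [q,r] − [p,r] + [p,q]. For instance
  ∂[1,8,9] = [8,9] − [1,9] + [1,8],
  ∂[6,9,10] = [9,10] − [6,10] + [6,9].
As a 26×14 matrix over Z this has rank 13, with invariant factors (1,1,1,1,1,1,1,1,1,1,1,1,1).

Reading off H_k = ker ∂_k / im ∂_{k+1}:

  H_0: rank C_0 − rank ∂_1 = 12 − 10 = 2, and the invariant factors of ∂_1 are all 1, so H_0 = Z^2.
  H_1: rank ker ∂_1 − rank ∂_2 = (26 − 10) − 13 = 3, and the invariant factors of ∂_2 are all 1, so H_1 = Z^3.
  H_2: rank ker ∂_2 − rank ∂_3 = (14 − 13) − 0 = 1, and there is no ∂_3, so H_2 = Z.

As a check, the Euler characteristic is 12 − 26 + 14 = 0, which agrees with 2 − 3 + 1 = 0.

H_0 = Z^2,  H_1 = Z^3,  H_2 = Z.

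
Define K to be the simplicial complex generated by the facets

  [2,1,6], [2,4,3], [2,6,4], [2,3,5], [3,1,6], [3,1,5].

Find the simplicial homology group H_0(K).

We work with the vertex ordering 1 < 2 < 3 < 4 < 5 < 6. The simplices of K, each written with vertices in increasing order, are:

  0-simplices (6): [1], [2], [3], [4], [5], [6]
  1-simplices (12): [1,2], [1,3], [1,5], [1,6], [2,3], [2,4], [2,5], [2,6], [3,4], [3,5], [3,6], [4,6]
  2-simplices (6): [1,2,6], [1,3,5], [1,3,6], [2,3,4], [2,3,5], [2,4,6]

so the chain groups are C_0 ≅ Z^6, C_1 ≅ Z^12, C_2 ≅ Z^6.

∂_1: C_1 → C_0 maps an edge to its endpoints' difference, ∂[p,q] = q − p. For instance
  ∂[1,6] = [6] − [1].
The resulting 6×12 matrix has rank 5, and its Smith normal form has invariant factors (1,1,1,1,1).

The boundary map ∂_2: C_2 → C_1 maps a triangle to the signed sum of its edges. For instance
  ∂[1,2,6] = [2,6] − [1,6] + [1,2],
  ∂[2,4,6] = [4,6] − [2,6] + [2,4].
This gives a 12×6 integer matrix of rank 6; reducing to Smith normal form yields diagonal entries (1,1,1,1,1,1).

From H_k ≅ ker(∂_k) / im(∂_{k+1}) we obtain:

  H_0: rank C_0 − rank ∂_1 = 6 − 5 = 1, and the invariant factors of ∂_1 are all 1, so H_0 ≅ Z.

H_0 = Z.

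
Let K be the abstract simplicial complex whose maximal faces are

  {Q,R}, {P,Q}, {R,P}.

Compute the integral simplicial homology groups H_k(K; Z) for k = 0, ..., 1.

H_0 ≅ Z,  H_1 ≅ Z.

Fix the vertex order P < Q < R and write every simplex with vertices in increasing order. Then dim K = 1 and the simplices of K are:

  0-simplices (3): P, Q, R
  1-simplices (3): PQ, PR, QR

so the chain groups are C_0 ≅ Z^3, C_1 ≅ Z^3.

Boundary ∂_1: C_1 → C_0 sends each edge [p,q] (with p < q) to q − p. For instance
  ∂QR = R − Q.
As a 3×3 matrix over Z this has rank 2, with invariant factors (1,1).

From H_k ≅ ker(∂_k) / im(∂_{k+1}) we obtain:

  H_0: rank C_0 − rank ∂_1 = 3 − 2 = 1, and the invariant factors of ∂_1 are all 1, so H_0 = Z.
  H_1: rank ker ∂_1 − rank ∂_2 = (3 − 2) − 0 = 1, and there is no ∂_2, so H_1 = Z.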